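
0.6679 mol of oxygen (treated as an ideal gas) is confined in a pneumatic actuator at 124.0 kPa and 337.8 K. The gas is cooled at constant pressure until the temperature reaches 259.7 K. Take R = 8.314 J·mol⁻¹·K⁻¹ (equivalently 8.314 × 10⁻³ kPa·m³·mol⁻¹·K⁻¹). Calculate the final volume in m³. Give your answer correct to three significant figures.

V₂ ≈ 0.0116 m³

From PV = nRT: V₁ = nRT₁/P₁ = 0.01513 m³.
Isobaric, so V/T is constant: P₂ = P₁; V₂ = V₁·(T₂/T₁) = 0.01163 m³.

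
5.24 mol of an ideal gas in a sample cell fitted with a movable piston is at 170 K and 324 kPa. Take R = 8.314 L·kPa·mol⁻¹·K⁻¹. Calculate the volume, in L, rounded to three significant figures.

V ≈ 22.9 L

PV = nRT ⇒ V = nRT/P = (5.24 × 8.314 × 170) / 324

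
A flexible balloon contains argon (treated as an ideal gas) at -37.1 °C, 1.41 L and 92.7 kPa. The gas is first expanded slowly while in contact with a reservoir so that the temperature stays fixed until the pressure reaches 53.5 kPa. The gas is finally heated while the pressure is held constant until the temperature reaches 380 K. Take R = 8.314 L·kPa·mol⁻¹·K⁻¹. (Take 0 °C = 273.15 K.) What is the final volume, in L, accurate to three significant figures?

V₃ ≈ 3.93 L

Convert: T₁ = 236.0 K.
Isothermal, so P V is constant: T₂ = T₁; V₂ = V₁·(P₁/P₂) = 2.443 L.
Isobaric, so V/T is constant: P₃ = P₂; V₃ = V₂·(T₃/T₂) = 3.933 L.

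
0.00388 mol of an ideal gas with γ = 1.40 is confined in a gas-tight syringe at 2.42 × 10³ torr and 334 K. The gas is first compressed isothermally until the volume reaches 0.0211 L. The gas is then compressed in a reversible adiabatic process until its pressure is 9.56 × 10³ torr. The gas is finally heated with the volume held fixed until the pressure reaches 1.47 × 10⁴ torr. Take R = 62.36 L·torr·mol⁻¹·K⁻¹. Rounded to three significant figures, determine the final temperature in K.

From PV = nRT: V₁ = nRT₁/P₁ = 0.03339 L.
T constant ⇒ Boyle's law P V = const: T₂ = T₁; P₂ = P₁·(V₁/V₂) = 3830 torr.
Adiabatic (γ = 1.40), T V^(γ−1) and P V^γ constant: T₃ = T₂·(P₃/P₂)^((γ−1)/γ) = 433.8 K; V₃ = V₂·(P₂/P₃)^(1/γ) = 0.01098 L.
Isochoric, so P/T is constant: V₄ = V₃; T₄ = T₃·(P₄/P₃) = 667.0 K.

T₄ ≈ 667 K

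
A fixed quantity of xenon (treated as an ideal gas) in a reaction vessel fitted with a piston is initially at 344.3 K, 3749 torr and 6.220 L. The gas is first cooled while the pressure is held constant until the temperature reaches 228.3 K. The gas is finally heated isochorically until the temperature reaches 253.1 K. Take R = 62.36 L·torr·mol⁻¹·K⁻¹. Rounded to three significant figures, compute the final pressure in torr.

P constant ⇒ V ∝ T: P₂ = P₁; V₂ = V₁·(T₂/T₁) = 4.124 L.
Isochoric, so P/T is constant: V₃ = V₂; P₃ = P₂·(T₃/T₂) = 4156 torr.

P₃ ≈ 4.16e+03 torr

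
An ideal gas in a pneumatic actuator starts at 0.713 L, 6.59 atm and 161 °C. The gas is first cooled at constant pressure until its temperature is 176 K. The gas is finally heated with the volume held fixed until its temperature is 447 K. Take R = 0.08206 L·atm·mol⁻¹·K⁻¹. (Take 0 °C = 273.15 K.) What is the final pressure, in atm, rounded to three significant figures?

P₃ ≈ 16.7 atm

Convert: T₁ = 434.1 K.
P constant ⇒ V ∝ T: P₂ = P₁; V₂ = V₁·(T₂/T₁) = 0.2890 L.
Isochoric, so P/T is constant: V₃ = V₂; P₃ = P₂·(T₃/T₂) = 16.74 atm.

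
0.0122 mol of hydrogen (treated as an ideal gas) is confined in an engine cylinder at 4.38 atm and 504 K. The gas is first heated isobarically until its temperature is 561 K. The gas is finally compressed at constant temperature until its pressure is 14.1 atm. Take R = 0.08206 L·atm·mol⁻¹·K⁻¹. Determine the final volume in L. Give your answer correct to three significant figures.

From PV = nRT: V₁ = nRT₁/P₁ = 0.1152 L.
P constant ⇒ V ∝ T: P₂ = P₁; V₂ = V₁·(T₂/T₁) = 0.1282 L.
T constant ⇒ Boyle's law P V = const: T₃ = T₂; V₃ = V₂·(P₂/P₃) = 0.03983 L.

V₃ ≈ 0.0398 L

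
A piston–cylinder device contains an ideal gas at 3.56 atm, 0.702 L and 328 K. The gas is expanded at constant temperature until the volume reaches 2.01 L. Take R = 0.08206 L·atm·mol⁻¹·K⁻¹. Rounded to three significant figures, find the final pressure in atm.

T constant ⇒ Boyle's law P V = const: T₂ = T₁; P₂ = P₁·(V₁/V₂) = 1.243 atm.

P₂ ≈ 1.24 atm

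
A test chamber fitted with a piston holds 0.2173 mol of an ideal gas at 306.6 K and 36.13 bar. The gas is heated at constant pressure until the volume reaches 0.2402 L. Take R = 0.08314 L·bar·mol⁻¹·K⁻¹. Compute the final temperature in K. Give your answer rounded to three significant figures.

T₂ ≈ 480 K

From PV = nRT: V₁ = nRT₁/P₁ = 0.1533 L.
Isobaric, so V/T is constant: P₂ = P₁; T₂ = T₁·(V₂/V₁) = 480.4 K.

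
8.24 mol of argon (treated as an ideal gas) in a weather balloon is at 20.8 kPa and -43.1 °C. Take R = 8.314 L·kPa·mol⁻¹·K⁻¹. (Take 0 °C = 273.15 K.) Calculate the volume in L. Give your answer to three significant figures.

Convert: T = 230.05 K.
PV = nRT ⇒ V = nRT/P = (8.24 × 8.314 × 230.05) / 20.8

V ≈ 758 L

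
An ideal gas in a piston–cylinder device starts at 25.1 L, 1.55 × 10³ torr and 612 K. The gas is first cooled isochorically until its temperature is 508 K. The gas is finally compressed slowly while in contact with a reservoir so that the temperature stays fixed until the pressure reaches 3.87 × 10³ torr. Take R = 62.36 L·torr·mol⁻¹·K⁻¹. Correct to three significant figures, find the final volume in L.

V₃ ≈ 8.34 L

Isochoric, so P/T is constant: V₂ = V₁; P₂ = P₁·(T₂/T₁) = 1287 torr.
Isothermal, so P V is constant: T₃ = T₂; V₃ = V₂·(P₂/P₃) = 8.345 L.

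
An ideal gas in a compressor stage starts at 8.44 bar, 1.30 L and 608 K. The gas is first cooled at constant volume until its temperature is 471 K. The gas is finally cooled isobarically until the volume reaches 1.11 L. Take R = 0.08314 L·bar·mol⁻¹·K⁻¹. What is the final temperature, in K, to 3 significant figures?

T₃ ≈ 402 K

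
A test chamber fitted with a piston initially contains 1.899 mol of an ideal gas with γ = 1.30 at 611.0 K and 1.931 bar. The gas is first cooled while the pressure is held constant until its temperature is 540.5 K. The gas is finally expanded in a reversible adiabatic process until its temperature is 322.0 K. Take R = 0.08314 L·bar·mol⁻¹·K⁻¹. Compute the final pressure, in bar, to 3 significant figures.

P₃ ≈ 0.205 bar

From PV = nRT: V₁ = nRT₁/P₁ = 49.96 L.
Isobaric, so V/T is constant: P₂ = P₁; V₂ = V₁·(T₂/T₁) = 44.19 L.
Adiabatic (γ = 1.30), T V^(γ−1) and P V^γ constant: P₃ = P₂·(T₃/T₂)^(γ/(γ−1)) = 0.2047 bar; V₃ = V₂·(T₂/T₃)^(1/(γ−1)) = 248.4 L.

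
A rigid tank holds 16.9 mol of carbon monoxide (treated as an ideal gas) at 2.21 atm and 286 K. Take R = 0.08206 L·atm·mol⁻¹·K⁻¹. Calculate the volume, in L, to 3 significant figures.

PV = nRT ⇒ V = nRT/P = (16.9 × 0.08206 × 286) / 2.21

V ≈ 179 L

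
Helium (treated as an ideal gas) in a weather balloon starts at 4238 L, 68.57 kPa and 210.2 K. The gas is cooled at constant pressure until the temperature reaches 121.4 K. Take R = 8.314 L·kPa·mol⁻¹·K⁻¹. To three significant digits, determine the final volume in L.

Isobaric, so V/T is constant: P₂ = P₁; V₂ = V₁·(T₂/T₁) = 2448 L.

V₂ ≈ 2.45e+03 L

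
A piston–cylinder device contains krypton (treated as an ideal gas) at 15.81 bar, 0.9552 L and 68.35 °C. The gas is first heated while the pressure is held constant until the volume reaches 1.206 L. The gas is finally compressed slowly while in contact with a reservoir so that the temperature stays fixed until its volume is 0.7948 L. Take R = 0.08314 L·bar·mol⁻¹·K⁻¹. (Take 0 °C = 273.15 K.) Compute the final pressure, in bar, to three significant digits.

Convert: T₁ = 341.5 K.
Isobaric, so V/T is constant: P₂ = P₁; T₂ = T₁·(V₂/V₁) = 431.2 K.
Isothermal, so P V is constant: T₃ = T₂; P₃ = P₂·(V₂/V₃) = 23.99 bar.

P₃ ≈ 24.0 bar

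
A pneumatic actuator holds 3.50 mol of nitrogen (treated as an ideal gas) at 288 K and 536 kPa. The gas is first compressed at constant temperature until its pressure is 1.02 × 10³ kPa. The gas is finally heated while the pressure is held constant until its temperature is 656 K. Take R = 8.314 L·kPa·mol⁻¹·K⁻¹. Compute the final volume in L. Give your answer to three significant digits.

V₃ ≈ 18.7 L

From PV = nRT: V₁ = nRT₁/P₁ = 15.64 L.
T constant ⇒ Boyle's law P V = const: T₂ = T₁; V₂ = V₁·(P₁/P₂) = 8.216 L.
Isobaric, so V/T is constant: P₃ = P₂; V₃ = V₂·(T₃/T₂) = 18.71 L.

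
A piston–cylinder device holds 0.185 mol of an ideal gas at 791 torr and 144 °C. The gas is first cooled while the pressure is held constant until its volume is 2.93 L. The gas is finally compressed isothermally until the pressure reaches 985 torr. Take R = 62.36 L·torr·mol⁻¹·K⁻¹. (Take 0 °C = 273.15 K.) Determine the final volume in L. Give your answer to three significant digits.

Convert: T₁ = 417.1 K.
From PV = nRT: V₁ = nRT₁/P₁ = 6.084 L.
Isobaric, so V/T is constant: P₂ = P₁; T₂ = T₁·(V₂/V₁) = 200.9 K.
T constant ⇒ Boyle's law P V = const: T₃ = T₂; V₃ = V₂·(P₂/P₃) = 2.353 L.

V₃ ≈ 2.35 L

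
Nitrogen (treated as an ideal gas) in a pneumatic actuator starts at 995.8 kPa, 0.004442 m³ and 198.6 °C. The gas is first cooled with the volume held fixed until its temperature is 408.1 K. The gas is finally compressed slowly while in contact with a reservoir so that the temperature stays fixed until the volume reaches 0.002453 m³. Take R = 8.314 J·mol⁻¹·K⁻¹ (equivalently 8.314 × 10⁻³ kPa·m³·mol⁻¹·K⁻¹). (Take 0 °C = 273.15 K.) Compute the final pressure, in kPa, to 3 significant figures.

Convert: T₁ = 471.8 K.
V constant ⇒ P ∝ T: V₂ = V₁; P₂ = P₁·(T₂/T₁) = 861.4 kPa.
T constant ⇒ Boyle's law P V = const: T₃ = T₂; P₃ = P₂·(V₂/V₃) = 1560 kPa.

P₃ ≈ 1.56e+03 kPa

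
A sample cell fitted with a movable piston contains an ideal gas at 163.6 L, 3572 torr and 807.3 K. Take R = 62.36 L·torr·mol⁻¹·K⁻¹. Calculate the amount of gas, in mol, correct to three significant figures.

n ≈ 11.6 mol

PV = nRT ⇒ n = PV/(RT) = (3572 × 163.6) / (62.36 × 807.3)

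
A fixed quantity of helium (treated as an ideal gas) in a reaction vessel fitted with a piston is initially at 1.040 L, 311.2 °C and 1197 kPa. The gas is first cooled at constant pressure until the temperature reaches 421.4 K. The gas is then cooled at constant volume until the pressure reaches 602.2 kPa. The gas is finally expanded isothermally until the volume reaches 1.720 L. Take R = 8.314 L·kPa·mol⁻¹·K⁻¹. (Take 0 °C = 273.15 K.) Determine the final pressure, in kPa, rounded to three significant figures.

P₄ ≈ 263 kPa

Convert: T₁ = 584.3 K.
Isobaric, so V/T is constant: P₂ = P₁; V₂ = V₁·(T₂/T₁) = 0.7500 L.
Isochoric, so P/T is constant: V₃ = V₂; T₃ = T₂·(P₃/P₂) = 212.0 K.
T constant ⇒ Boyle's law P V = const: T₄ = T₃; P₄ = P₃·(V₃/V₄) = 262.6 kPa.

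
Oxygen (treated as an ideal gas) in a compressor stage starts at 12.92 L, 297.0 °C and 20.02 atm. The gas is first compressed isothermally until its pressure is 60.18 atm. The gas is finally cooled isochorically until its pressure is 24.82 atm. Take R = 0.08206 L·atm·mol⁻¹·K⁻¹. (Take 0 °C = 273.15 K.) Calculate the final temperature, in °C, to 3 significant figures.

Convert: T₁ = 570.1 K.
T constant ⇒ Boyle's law P V = const: T₂ = T₁; V₂ = V₁·(P₁/P₂) = 4.298 L.
Isochoric, so P/T is constant: V₃ = V₂; T₃ = T₂·(P₃/P₂) = 235.1 K.

T₃ ≈ -38.0 °C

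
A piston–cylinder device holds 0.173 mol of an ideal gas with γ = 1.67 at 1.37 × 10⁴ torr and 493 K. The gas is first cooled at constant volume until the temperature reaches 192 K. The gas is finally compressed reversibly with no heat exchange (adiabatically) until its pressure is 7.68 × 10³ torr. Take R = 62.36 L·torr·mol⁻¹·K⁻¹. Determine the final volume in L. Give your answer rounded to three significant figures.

V₃ ≈ 0.312 L

From PV = nRT: V₁ = nRT₁/P₁ = 0.3882 L.
Isochoric, so P/T is constant: V₂ = V₁; P₂ = P₁·(T₂/T₁) = 5335 torr.
Reversible adiabatic, γ = 1.67: T₃ = T₂·(P₃/P₂)^((γ−1)/γ) = 222.2 K; V₃ = V₂·(P₂/P₃)^(1/γ) = 0.3121 L.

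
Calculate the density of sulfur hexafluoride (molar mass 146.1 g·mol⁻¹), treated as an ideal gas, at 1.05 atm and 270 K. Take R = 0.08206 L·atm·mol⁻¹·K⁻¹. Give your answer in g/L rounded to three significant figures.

ρ ≈ 6.92 g/L

ρ = PM/(RT) = (1.05 × 146.1) / (0.08206 × 270.0)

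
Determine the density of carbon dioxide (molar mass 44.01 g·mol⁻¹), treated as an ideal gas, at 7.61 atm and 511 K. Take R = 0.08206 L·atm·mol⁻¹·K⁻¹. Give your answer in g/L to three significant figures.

ρ ≈ 7.99 g/L

ρ = PM/(RT) = (7.61 × 44.01) / (0.08206 × 511.0)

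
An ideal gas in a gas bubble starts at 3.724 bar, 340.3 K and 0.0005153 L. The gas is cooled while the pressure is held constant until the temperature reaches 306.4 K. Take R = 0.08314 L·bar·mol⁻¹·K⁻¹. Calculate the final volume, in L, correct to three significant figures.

Isobaric, so V/T is constant: P₂ = P₁; V₂ = V₁·(T₂/T₁) = 0.0004640 L.

V₂ ≈ 0.000464 L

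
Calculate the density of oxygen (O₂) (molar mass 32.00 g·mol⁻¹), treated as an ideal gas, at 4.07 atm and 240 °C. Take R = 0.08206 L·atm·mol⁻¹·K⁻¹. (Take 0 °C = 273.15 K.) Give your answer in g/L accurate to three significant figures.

ρ = PM/(RT) = (4.07 × 32.00) / (0.08206 × 513.1)

ρ ≈ 3.09 g/L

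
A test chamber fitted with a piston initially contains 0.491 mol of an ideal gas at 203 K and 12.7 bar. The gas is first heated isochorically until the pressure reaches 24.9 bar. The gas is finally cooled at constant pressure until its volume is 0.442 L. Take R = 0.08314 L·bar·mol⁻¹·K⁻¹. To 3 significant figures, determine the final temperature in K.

From PV = nRT: V₁ = nRT₁/P₁ = 0.6525 L.
V constant ⇒ P ∝ T: V₂ = V₁; T₂ = T₁·(P₂/P₁) = 398.0 K.
P constant ⇒ V ∝ T: P₃ = P₂; T₃ = T₂·(V₃/V₂) = 269.6 K.

T₃ ≈ 270 K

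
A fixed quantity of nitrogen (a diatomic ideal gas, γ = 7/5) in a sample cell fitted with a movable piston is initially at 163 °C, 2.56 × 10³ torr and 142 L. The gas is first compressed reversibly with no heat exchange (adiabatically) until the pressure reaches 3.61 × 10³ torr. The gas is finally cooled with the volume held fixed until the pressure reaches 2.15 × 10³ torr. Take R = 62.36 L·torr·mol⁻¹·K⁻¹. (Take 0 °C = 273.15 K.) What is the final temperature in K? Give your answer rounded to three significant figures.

T₃ ≈ 287 K

Convert: T₁ = 436.1 K.
Reversible adiabatic, γ = 7/5: T₂ = T₁·(P₂/P₁)^((γ−1)/γ) = 481.2 K; V₂ = V₁·(P₁/P₂)^(1/γ) = 111.1 L.
Isochoric, so P/T is constant: V₃ = V₂; T₃ = T₂·(P₃/P₂) = 286.6 K.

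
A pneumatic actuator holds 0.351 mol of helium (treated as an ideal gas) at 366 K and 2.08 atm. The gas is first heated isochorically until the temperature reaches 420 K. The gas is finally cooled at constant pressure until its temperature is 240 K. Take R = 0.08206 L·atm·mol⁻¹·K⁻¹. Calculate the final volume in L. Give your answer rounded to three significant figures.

V₃ ≈ 2.90 L

From PV = nRT: V₁ = nRT₁/P₁ = 5.068 L.
Isochoric, so P/T is constant: V₂ = V₁; P₂ = P₁·(T₂/T₁) = 2.387 atm.
P constant ⇒ V ∝ T: P₃ = P₂; V₃ = V₂·(T₃/T₂) = 2.896 L.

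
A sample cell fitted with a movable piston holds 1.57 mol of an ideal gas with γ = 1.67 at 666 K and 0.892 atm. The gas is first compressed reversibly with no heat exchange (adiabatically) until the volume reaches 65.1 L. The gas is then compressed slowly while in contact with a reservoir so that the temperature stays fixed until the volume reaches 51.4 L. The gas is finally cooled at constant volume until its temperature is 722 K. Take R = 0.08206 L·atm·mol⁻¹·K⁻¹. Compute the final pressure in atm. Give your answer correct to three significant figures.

P₄ ≈ 1.81 atm

From PV = nRT: V₁ = nRT₁/P₁ = 96.19 L.
Reversible adiabatic, γ = 1.67: T₂ = T₁·(V₁/V₂)^(γ−1) = 865.1 K; P₂ = P₁·(V₁/V₂)^γ = 1.712 atm.
Isothermal, so P V is constant: T₃ = T₂; P₃ = P₂·(V₂/V₃) = 2.168 atm.
Isochoric, so P/T is constant: V₄ = V₃; P₄ = P₃·(T₄/T₃) = 1.810 atm.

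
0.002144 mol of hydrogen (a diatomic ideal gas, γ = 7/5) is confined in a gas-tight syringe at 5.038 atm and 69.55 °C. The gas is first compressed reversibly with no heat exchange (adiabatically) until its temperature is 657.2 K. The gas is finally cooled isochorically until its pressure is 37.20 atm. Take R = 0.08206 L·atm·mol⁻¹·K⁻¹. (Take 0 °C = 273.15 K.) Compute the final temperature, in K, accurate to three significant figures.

Convert: T₁ = 342.7 K.
From PV = nRT: V₁ = nRT₁/P₁ = 0.01197 L.
Reversible adiabatic, γ = 7/5: P₂ = P₁·(T₂/T₁)^(γ/(γ−1)) = 49.20 atm; V₂ = V₁·(T₁/T₂)^(1/(γ−1)) = 0.002350 L.
Isochoric, so P/T is constant: V₃ = V₂; T₃ = T₂·(P₃/P₂) = 496.9 K.

T₃ ≈ 497 K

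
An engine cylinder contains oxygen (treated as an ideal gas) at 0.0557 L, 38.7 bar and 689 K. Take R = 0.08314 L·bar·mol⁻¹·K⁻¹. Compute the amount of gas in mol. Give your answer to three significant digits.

PV = nRT ⇒ n = PV/(RT) = (38.7 × 0.0557) / (0.08314 × 689)

n ≈ 0.0376 mol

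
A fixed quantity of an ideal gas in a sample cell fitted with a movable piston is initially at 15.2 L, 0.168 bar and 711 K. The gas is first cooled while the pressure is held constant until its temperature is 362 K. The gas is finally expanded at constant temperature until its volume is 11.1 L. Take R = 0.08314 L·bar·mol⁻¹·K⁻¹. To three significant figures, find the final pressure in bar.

P constant ⇒ V ∝ T: P₂ = P₁; V₂ = V₁·(T₂/T₁) = 7.739 L.
T constant ⇒ Boyle's law P V = const: T₃ = T₂; P₃ = P₂·(V₂/V₃) = 0.1171 bar.

P₃ ≈ 0.117 bar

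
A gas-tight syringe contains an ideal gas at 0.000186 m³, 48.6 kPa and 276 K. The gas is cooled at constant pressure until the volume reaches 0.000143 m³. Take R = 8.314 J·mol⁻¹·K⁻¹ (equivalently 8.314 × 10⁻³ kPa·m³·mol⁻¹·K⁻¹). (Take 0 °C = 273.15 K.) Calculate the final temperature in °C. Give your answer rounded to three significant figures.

T₂ ≈ -61.0 °C

P constant ⇒ V ∝ T: P₂ = P₁; T₂ = T₁·(V₂/V₁) = 212.2 K.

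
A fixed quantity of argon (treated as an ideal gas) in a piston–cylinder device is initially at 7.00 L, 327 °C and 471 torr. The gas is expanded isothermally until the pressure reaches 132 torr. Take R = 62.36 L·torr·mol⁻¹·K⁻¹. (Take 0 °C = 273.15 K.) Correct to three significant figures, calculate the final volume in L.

Convert: T₁ = 600.1 K.
Isothermal, so P V is constant: T₂ = T₁; V₂ = V₁·(P₁/P₂) = 24.98 L.

V₂ ≈ 25.0 L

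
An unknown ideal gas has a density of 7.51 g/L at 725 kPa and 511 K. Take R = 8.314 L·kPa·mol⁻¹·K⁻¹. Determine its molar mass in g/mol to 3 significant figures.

ρ = PM/(RT) ⇒ M = ρRT/P = (7.51 × 8.314 × 511.0) / 725

M ≈ 44.0 g/mol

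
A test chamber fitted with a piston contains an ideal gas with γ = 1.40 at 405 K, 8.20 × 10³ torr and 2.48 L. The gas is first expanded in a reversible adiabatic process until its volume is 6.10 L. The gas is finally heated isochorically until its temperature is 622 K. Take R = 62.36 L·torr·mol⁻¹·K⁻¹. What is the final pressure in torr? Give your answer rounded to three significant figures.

P₃ ≈ 5.12e+03 torr

Adiabatic (γ = 1.40), T V^(γ−1) and P V^γ constant: T₂ = T₁·(V₁/V₂)^(γ−1) = 282.6 K; P₂ = P₁·(V₁/V₂)^γ = 2326 torr.
V constant ⇒ P ∝ T: V₃ = V₂; P₃ = P₂·(T₃/T₂) = 5120 torr.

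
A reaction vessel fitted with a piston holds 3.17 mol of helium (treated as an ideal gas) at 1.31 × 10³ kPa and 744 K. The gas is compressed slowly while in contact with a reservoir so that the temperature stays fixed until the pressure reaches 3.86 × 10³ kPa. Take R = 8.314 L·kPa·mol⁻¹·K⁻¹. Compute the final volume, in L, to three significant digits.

From PV = nRT: V₁ = nRT₁/P₁ = 14.97 L.
T constant ⇒ Boyle's law P V = const: T₂ = T₁; V₂ = V₁·(P₁/P₂) = 5.080 L.

V₂ ≈ 5.08 L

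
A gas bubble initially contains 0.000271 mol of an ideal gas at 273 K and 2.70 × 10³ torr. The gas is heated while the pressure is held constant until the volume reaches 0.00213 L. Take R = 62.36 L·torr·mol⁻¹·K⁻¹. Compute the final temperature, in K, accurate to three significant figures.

T₂ ≈ 340 K

From PV = nRT: V₁ = nRT₁/P₁ = 0.001709 L.
P constant ⇒ V ∝ T: P₂ = P₁; T₂ = T₁·(V₂/V₁) = 340.3 K.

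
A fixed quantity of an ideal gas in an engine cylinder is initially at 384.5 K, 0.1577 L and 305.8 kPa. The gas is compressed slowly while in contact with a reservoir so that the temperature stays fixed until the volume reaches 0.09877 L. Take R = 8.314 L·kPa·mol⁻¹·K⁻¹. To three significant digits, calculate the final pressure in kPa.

P₂ ≈ 488 kPa

Isothermal, so P V is constant: T₂ = T₁; P₂ = P₁·(V₁/V₂) = 488.3 kPa.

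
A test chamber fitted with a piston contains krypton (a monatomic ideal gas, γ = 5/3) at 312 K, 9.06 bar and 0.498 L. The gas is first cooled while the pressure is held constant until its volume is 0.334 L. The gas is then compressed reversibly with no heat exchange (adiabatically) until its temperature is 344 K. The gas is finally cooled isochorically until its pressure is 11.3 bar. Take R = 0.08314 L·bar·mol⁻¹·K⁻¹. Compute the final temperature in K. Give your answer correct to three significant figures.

T₄ ≈ 124 K

Isobaric, so V/T is constant: P₂ = P₁; T₂ = T₁·(V₂/V₁) = 209.3 K.
Adiabatic (γ = 5/3), T V^(γ−1) and P V^γ constant: P₃ = P₂·(T₃/T₂)^(γ/(γ−1)) = 31.39 bar; V₃ = V₂·(T₂/T₃)^(1/(γ−1)) = 0.1585 L.
V constant ⇒ P ∝ T: V₄ = V₃; T₄ = T₃·(P₄/P₃) = 123.8 K.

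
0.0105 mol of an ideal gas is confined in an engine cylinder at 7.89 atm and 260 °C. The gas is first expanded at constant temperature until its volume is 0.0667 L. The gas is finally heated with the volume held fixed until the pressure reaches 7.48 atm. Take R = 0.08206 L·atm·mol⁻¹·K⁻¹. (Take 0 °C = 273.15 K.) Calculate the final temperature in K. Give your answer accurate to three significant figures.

Convert: T₁ = 533.1 K.
From PV = nRT: V₁ = nRT₁/P₁ = 0.05822 L.
T constant ⇒ Boyle's law P V = const: T₂ = T₁; P₂ = P₁·(V₁/V₂) = 6.887 atm.
V constant ⇒ P ∝ T: V₃ = V₂; T₃ = T₂·(P₃/P₂) = 579.0 K.

T₃ ≈ 579 K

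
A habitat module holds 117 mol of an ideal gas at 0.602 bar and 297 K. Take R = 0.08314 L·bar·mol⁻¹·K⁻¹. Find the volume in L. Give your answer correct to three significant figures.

V ≈ 4.80e+03 L

PV = nRT ⇒ V = nRT/P = (117 × 0.08314 × 297) / 0.602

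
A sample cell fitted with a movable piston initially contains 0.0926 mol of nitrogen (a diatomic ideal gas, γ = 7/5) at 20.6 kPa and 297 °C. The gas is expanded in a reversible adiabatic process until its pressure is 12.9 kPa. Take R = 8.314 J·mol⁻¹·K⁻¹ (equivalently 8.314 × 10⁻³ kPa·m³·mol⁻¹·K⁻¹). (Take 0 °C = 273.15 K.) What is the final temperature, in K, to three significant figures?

Convert: T₁ = 570.1 K.
From PV = nRT: V₁ = nRT₁/P₁ = 0.02131 m³.
Reversible adiabatic, γ = 7/5: T₂ = T₁·(P₂/P₁)^((γ−1)/γ) = 498.8 K; V₂ = V₁·(P₁/P₂)^(1/γ) = 0.02977 m³.

T₂ ≈ 499 K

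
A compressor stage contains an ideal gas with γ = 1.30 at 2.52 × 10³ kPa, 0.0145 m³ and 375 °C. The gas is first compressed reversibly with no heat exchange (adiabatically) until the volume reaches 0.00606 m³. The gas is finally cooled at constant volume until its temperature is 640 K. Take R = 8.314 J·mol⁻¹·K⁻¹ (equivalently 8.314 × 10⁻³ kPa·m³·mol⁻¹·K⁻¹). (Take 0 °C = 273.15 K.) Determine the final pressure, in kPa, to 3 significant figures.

P₃ ≈ 5.95e+03 kPa

Convert: T₁ = 648.1 K.
Reversible adiabatic, γ = 1.30: T₂ = T₁·(V₁/V₂)^(γ−1) = 842.1 K; P₂ = P₁·(V₁/V₂)^γ = 7834 kPa.
Isochoric, so P/T is constant: V₃ = V₂; P₃ = P₂·(T₃/T₂) = 5954 kPa.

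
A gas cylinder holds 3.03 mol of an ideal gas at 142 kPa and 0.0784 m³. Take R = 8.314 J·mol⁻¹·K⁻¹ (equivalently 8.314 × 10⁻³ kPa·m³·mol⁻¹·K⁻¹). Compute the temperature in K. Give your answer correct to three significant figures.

PV = nRT ⇒ T = PV/(nR) = (142 × 0.0784) / (3.03 × 8.314 × 10⁻³)

T ≈ 442 K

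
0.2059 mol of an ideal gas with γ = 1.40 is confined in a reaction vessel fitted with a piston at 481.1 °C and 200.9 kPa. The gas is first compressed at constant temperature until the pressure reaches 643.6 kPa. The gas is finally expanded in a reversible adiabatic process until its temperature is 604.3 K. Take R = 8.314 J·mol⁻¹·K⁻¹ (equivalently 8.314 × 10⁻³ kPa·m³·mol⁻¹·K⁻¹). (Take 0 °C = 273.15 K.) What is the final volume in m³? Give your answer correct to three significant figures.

Convert: T₁ = 754.2 K.
From PV = nRT: V₁ = nRT₁/P₁ = 0.006427 m³.
T constant ⇒ Boyle's law P V = const: T₂ = T₁; V₂ = V₁·(P₁/P₂) = 0.002006 m³.
Adiabatic (γ = 1.40), T V^(γ−1) and P V^γ constant: P₃ = P₂·(T₃/T₂)^(γ/(γ−1)) = 296.3 kPa; V₃ = V₂·(T₂/T₃)^(1/(γ−1)) = 0.003492 m³.

V₃ ≈ 0.00349 m³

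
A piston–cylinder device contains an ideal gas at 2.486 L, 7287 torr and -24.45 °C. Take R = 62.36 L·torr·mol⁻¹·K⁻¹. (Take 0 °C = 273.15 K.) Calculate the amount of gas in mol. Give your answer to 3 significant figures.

n ≈ 1.17 mol

Convert: T = 248.70 K.
PV = nRT ⇒ n = PV/(RT) = (7287 × 2.486) / (62.36 × 248.70)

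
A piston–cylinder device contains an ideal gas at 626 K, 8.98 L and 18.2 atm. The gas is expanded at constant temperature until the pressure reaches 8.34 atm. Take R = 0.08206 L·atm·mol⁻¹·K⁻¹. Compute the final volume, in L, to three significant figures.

Isothermal, so P V is constant: T₂ = T₁; V₂ = V₁·(P₁/P₂) = 19.60 L.

V₂ ≈ 19.6 L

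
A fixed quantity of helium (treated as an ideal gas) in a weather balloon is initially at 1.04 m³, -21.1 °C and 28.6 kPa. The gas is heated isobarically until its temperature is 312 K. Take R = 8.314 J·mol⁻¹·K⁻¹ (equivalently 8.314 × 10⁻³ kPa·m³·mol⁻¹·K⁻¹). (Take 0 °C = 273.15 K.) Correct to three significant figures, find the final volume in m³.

V₂ ≈ 1.29 m³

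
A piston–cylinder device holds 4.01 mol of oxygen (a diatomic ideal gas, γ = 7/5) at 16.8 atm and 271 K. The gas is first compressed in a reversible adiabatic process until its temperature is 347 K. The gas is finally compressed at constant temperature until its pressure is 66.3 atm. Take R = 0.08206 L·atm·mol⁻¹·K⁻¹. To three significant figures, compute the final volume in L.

From PV = nRT: V₁ = nRT₁/P₁ = 5.308 L.
Adiabatic (γ = 7/5), T V^(γ−1) and P V^γ constant: P₂ = P₁·(T₂/T₁)^(γ/(γ−1)) = 39.91 atm; V₂ = V₁·(T₁/T₂)^(1/(γ−1)) = 2.861 L.
Isothermal, so P V is constant: T₃ = T₂; V₃ = V₂·(P₂/P₃) = 1.722 L.

V₃ ≈ 1.72 L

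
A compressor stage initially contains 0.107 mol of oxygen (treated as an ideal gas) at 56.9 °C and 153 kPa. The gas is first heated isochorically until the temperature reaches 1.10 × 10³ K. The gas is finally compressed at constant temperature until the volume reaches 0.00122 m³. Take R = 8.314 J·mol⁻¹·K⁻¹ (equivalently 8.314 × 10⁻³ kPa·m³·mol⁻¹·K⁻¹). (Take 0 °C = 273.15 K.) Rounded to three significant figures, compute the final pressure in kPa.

P₃ ≈ 802 kPa

Convert: T₁ = 330.0 K.
From PV = nRT: V₁ = nRT₁/P₁ = 0.001919 m³.
V constant ⇒ P ∝ T: V₂ = V₁; P₂ = P₁·(T₂/T₁) = 509.9 kPa.
Isothermal, so P V is constant: T₃ = T₂; P₃ = P₂·(V₂/V₃) = 802.1 kPa.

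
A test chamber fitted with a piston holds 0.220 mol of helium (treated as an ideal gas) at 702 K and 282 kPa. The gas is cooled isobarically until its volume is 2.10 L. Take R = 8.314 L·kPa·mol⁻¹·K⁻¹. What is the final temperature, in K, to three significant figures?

From PV = nRT: V₁ = nRT₁/P₁ = 4.553 L.
Isobaric, so V/T is constant: P₂ = P₁; T₂ = T₁·(V₂/V₁) = 323.8 K.

T₂ ≈ 324 K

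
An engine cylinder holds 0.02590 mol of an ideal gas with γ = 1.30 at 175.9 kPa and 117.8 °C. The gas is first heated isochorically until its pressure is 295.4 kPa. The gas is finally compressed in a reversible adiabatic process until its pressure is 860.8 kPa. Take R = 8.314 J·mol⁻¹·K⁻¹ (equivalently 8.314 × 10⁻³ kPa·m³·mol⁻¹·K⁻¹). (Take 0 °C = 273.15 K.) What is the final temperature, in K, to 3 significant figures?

Convert: T₁ = 390.9 K.
From PV = nRT: V₁ = nRT₁/P₁ = 0.0004786 m³.
Isochoric, so P/T is constant: V₂ = V₁; T₂ = T₁·(P₂/P₁) = 656.5 K.
Adiabatic (γ = 1.30), T V^(γ−1) and P V^γ constant: T₃ = T₂·(P₃/P₂)^((γ−1)/γ) = 840.3 K; V₃ = V₂·(P₂/P₃)^(1/γ) = 0.0002102 m³.

T₃ ≈ 840 K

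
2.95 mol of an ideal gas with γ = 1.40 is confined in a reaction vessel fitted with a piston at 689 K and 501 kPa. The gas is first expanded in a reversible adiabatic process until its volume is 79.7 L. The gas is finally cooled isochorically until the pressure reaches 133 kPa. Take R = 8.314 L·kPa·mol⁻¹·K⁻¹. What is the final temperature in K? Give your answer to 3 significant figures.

T₃ ≈ 432 K

From PV = nRT: V₁ = nRT₁/P₁ = 33.73 L.
Adiabatic (γ = 1.40), T V^(γ−1) and P V^γ constant: T₂ = T₁·(V₁/V₂)^(γ−1) = 488.5 K; P₂ = P₁·(V₁/V₂)^γ = 150.3 kPa.
Isochoric, so P/T is constant: V₃ = V₂; T₃ = T₂·(P₃/P₂) = 432.2 K.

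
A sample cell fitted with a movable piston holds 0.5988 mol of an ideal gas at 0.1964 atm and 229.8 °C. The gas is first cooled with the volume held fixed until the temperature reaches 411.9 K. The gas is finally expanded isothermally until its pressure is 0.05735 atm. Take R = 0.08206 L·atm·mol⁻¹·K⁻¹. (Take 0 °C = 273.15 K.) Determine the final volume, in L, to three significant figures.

V₃ ≈ 353 L

Convert: T₁ = 502.9 K.
From PV = nRT: V₁ = nRT₁/P₁ = 125.8 L.
V constant ⇒ P ∝ T: V₂ = V₁; P₂ = P₁·(T₂/T₁) = 0.1608 atm.
Isothermal, so P V is constant: T₃ = T₂; V₃ = V₂·(P₂/P₃) = 352.9 L.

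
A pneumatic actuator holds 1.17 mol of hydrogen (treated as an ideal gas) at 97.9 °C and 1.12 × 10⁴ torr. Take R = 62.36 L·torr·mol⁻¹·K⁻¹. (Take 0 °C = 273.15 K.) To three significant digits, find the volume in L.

Convert: T = 371.05 K.
PV = nRT ⇒ V = nRT/P = (1.17 × 62.36 × 371.05) / 1.12e+04

V ≈ 2.42 L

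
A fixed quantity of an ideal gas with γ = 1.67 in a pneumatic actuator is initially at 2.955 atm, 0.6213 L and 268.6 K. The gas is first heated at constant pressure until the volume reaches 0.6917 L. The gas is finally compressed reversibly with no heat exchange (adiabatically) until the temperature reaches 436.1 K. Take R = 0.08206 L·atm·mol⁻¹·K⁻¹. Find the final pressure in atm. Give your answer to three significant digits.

Isobaric, so V/T is constant: P₂ = P₁; T₂ = T₁·(V₂/V₁) = 299.0 K.
Reversible adiabatic, γ = 1.67: P₃ = P₂·(T₃/T₂)^(γ/(γ−1)) = 7.568 atm; V₃ = V₂·(T₂/T₃)^(1/(γ−1)) = 0.3939 L.

P₃ ≈ 7.57 atm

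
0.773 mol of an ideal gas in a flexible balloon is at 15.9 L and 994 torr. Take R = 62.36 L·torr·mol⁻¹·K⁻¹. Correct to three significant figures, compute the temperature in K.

T ≈ 328 K

PV = nRT ⇒ T = PV/(nR) = (994 × 15.9) / (0.773 × 62.36)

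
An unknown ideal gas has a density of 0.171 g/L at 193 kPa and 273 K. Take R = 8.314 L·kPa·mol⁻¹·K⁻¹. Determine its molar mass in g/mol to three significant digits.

M ≈ 2.01 g/mol

ρ = PM/(RT) ⇒ M = ρRT/P = (0.171 × 8.314 × 273.0) / 193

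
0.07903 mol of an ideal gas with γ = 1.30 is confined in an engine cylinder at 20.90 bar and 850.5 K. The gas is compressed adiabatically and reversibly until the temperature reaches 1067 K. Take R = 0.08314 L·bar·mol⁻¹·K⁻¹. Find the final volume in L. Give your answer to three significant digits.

V₂ ≈ 0.126 L

From PV = nRT: V₁ = nRT₁/P₁ = 0.2674 L.
Reversible adiabatic, γ = 1.30: P₂ = P₁·(T₂/T₁)^(γ/(γ−1)) = 55.84 bar; V₂ = V₁·(T₁/T₂)^(1/(γ−1)) = 0.1256 L.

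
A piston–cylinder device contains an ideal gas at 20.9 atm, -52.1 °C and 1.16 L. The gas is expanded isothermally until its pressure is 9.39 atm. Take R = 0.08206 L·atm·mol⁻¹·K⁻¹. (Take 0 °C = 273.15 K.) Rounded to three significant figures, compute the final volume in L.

Convert: T₁ = 221.0 K.
Isothermal, so P V is constant: T₂ = T₁; V₂ = V₁·(P₁/P₂) = 2.582 L.

V₂ ≈ 2.58 L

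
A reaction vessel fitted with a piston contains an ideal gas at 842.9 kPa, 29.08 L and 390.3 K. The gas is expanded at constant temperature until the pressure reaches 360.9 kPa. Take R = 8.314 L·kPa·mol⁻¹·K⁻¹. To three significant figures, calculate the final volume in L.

V₂ ≈ 67.9 L

T constant ⇒ Boyle's law P V = const: T₂ = T₁; V₂ = V₁·(P₁/P₂) = 67.92 L.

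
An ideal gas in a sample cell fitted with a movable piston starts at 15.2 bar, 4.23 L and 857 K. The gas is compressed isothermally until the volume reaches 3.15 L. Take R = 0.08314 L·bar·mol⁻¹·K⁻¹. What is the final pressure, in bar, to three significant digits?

T constant ⇒ Boyle's law P V = const: T₂ = T₁; P₂ = P₁·(V₁/V₂) = 20.41 bar.

P₂ ≈ 20.4 bar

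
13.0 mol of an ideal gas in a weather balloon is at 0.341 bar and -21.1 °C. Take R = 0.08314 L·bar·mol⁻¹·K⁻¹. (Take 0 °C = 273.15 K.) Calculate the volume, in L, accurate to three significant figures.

V ≈ 799 L

Convert: T = 252.05 K.
PV = nRT ⇒ V = nRT/P = (13.0 × 0.08314 × 252.05) / 0.341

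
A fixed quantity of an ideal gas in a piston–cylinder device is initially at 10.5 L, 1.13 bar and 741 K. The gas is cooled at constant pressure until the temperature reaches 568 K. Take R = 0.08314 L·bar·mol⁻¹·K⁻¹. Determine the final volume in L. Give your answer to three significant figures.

Isobaric, so V/T is constant: P₂ = P₁; V₂ = V₁·(T₂/T₁) = 8.049 L.

V₂ ≈ 8.05 L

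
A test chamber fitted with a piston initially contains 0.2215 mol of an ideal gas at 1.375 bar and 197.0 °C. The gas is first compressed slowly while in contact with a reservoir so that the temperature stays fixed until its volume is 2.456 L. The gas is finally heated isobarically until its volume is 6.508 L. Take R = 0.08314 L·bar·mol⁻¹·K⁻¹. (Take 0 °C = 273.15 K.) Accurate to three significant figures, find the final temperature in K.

T₃ ≈ 1.25e+03 K

Convert: T₁ = 470.1 K.
From PV = nRT: V₁ = nRT₁/P₁ = 6.297 L.
Isothermal, so P V is constant: T₂ = T₁; P₂ = P₁·(V₁/V₂) = 3.525 bar.
P constant ⇒ V ∝ T: P₃ = P₂; T₃ = T₂·(V₃/V₂) = 1246 K.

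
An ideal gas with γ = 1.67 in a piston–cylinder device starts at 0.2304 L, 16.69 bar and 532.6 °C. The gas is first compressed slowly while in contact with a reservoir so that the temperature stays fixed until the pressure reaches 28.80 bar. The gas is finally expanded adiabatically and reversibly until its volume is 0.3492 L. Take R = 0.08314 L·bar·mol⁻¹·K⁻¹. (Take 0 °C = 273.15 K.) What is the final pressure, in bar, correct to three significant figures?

Convert: T₁ = 805.8 K.
T constant ⇒ Boyle's law P V = const: T₂ = T₁; V₂ = V₁·(P₁/P₂) = 0.1335 L.
Adiabatic (γ = 1.67), T V^(γ−1) and P V^γ constant: T₃ = T₂·(V₂/V₃)^(γ−1) = 423.1 K; P₃ = P₂·(V₂/V₃)^γ = 5.783 bar.

P₃ ≈ 5.78 bar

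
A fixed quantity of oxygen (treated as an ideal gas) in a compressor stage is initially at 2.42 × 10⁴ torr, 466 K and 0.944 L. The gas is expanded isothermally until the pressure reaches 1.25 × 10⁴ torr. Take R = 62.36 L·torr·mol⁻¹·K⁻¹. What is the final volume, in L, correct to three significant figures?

T constant ⇒ Boyle's law P V = const: T₂ = T₁; V₂ = V₁·(P₁/P₂) = 1.828 L.

V₂ ≈ 1.83 L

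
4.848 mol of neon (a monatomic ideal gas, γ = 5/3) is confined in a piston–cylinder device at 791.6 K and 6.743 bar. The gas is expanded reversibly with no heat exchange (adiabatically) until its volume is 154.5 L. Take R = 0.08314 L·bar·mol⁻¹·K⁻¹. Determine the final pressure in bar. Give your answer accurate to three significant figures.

From PV = nRT: V₁ = nRT₁/P₁ = 47.32 L.
Reversible adiabatic, γ = 5/3: T₂ = T₁·(V₁/V₂)^(γ−1) = 359.7 K; P₂ = P₁·(V₁/V₂)^γ = 0.9383 bar.

P₂ ≈ 0.938 bar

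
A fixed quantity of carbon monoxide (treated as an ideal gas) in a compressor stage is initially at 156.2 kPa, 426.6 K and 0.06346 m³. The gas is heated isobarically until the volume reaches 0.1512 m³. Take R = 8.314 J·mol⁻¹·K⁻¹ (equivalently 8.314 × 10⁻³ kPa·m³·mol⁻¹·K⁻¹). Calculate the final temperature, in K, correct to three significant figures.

T₂ ≈ 1.02e+03 K

Isobaric, so V/T is constant: P₂ = P₁; T₂ = T₁·(V₂/V₁) = 1016 K.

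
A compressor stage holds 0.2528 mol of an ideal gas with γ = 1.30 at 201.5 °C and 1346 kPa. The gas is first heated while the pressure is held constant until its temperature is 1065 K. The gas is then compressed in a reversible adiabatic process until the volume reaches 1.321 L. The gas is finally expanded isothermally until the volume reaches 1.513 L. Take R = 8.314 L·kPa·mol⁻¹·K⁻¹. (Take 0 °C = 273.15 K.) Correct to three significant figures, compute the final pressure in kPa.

P₄ ≈ 1.59e+03 kPa

Convert: T₁ = 474.6 K.
From PV = nRT: V₁ = nRT₁/P₁ = 0.7412 L.
P constant ⇒ V ∝ T: P₂ = P₁; V₂ = V₁·(T₂/T₁) = 1.663 L.
Reversible adiabatic, γ = 1.30: T₃ = T₂·(V₂/V₃)^(γ−1) = 1141 K; P₃ = P₂·(V₂/V₃)^γ = 1816 kPa.
Isothermal, so P V is constant: T₄ = T₃; P₄ = P₃·(V₃/V₄) = 1585 kPa.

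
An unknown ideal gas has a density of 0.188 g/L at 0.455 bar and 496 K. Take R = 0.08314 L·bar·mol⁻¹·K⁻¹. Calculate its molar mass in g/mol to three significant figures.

M ≈ 17.0 g/mol

ρ = PM/(RT) ⇒ M = ρRT/P = (0.188 × 0.08314 × 496.0) / 0.455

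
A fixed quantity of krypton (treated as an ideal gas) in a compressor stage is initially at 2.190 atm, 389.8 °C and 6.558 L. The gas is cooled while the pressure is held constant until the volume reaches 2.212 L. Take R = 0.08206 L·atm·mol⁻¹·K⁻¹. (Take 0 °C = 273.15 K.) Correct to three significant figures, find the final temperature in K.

T₂ ≈ 224 K

Convert: T₁ = 663.0 K.
P constant ⇒ V ∝ T: P₂ = P₁; T₂ = T₁·(V₂/V₁) = 223.6 K.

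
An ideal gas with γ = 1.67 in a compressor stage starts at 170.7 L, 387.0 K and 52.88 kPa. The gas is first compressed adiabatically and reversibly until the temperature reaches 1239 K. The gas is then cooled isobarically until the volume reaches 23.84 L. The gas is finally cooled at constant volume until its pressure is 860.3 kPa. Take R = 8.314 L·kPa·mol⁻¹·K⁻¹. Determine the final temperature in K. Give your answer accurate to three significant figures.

Reversible adiabatic, γ = 1.67: P₂ = P₁·(T₂/T₁)^(γ/(γ−1)) = 961.4 kPa; V₂ = V₁·(T₁/T₂)^(1/(γ−1)) = 30.06 L.
P constant ⇒ V ∝ T: P₃ = P₂; T₃ = T₂·(V₃/V₂) = 982.7 K.
V constant ⇒ P ∝ T: V₄ = V₃; T₄ = T₃·(P₄/P₃) = 879.3 K.

T₄ ≈ 879 K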